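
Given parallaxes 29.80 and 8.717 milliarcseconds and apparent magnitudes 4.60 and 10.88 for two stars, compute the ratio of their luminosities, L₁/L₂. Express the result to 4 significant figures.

d₁ = 1/p₁ = 1/0.02980″ = 33.557 pc; d₂ = 1/p₂ = 1/0.008717″ = 114.72 pc.
M₁ = m₁ − 5 log₁₀ d₁ + 5 = 4.60 − 7.6289 + 5 = 1.9711.
M₂ = 10.88 − 10.2982 + 5 = 5.5818.
L₁/L₂ = 10^(0.4(M₂ − M₁)) = 10^(0.4 × 3.6107) = 10^1.44428 = 27.815.

L₁/L₂ = 27.82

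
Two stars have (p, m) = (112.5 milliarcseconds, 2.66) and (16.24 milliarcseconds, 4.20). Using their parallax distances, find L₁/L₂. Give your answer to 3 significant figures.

L₁/L₂ = 0.0861

d₁ = 1/p₁ = 1/0.1125″ = 8.8889 pc; d₂ = 1/p₂ = 1/0.01624″ = 61.576 pc.
M₁ = m₁ − 5 log₁₀ d₁ + 5 = 2.66 − 4.7442 + 5 = 2.9158.
M₂ = 4.20 − 8.9471 + 5 = 0.2529.
L₁/L₂ = 10^(0.4(M₂ − M₁)) = 10^(0.4 × (-2.6629)) = 10^(-1.06516) = 0.086068.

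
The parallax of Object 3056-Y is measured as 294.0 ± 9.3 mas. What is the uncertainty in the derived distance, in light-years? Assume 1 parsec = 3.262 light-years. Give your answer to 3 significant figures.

0.351 ly

d = 1/p, so σ_d = σ_p / p².
σ_d = 0.00930 / (0.2940)² = 0.00930 / 0.086436 = 0.10759 pc = 0.10759 × 3.262 ly = 0.35096 ly.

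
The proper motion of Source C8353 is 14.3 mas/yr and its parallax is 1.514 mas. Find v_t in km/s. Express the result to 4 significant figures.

44.77 km/s

d = 1/p = 1/0.001514″ = 660.5 pc.
μ = 14.3 mas/yr = 0.0143 ″/yr.
v_t = 4.74 × μ × d = 4.74 × 0.0143 × 660.5 = 44.77 km/s.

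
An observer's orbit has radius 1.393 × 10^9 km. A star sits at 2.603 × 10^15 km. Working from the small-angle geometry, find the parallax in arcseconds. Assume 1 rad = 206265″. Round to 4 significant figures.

θ ≈ B/d = (1.393 × 10^9) / (2.603 × 10^15) = 5.3515 × 10^-7 rad.
In arcseconds: 5.3515 × 10^-7 × 206265 = 0.11038″.

0.1104 arcsec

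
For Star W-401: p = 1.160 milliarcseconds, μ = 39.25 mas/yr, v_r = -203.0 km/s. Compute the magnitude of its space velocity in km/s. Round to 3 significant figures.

259 km/s

d = 1/p = 1/0.001160″ = 862.07 pc.
μ = 39.25 mas/yr = 0.03925 ″/yr.
v_t = 4.740 μ d = 4.740 × 0.03925 × 862.07 = 160.38 km/s.
v = √(v_r² + v_t²) = √((-203.0)² + 160.38²) = √66930.7 = 258.71 km/s.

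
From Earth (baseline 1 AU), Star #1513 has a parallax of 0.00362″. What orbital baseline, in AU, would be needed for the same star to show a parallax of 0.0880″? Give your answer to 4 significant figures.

Parallax scales linearly with baseline: p ∝ B, so B = p_target / p_Earth × 1 AU.
B = 0.0880 / 0.00362 = 24.309 AU.

24.31 AU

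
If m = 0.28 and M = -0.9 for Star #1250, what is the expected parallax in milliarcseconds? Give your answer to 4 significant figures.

58.08 mas

m − M = 0.28 − (-0.9) = 1.18.
d = 10^((m−M)/5 + 1) = 10^1.236 = 17.219 pc.
p = 1/d = 1/17.219 = 0.058075 arcsec = 58.075 mas.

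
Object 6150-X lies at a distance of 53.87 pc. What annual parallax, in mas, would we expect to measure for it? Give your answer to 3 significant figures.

18.6 mas

p = 1/d = 1/53.87 = 0.018563 arcsec.
= 0.018563 × 1000 = 18.563 mas.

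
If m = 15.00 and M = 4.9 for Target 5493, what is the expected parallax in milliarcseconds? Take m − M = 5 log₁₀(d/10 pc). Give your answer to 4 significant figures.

0.9550 mas

m − M = 15.00 − 4.9 = 10.10.
d = 10^((m−M)/5 + 1) = 10^3.020 = 1047.1 pc.
p = 1/d = 1/1047.1 = 0.00095502 arcsec = 0.95502 mas.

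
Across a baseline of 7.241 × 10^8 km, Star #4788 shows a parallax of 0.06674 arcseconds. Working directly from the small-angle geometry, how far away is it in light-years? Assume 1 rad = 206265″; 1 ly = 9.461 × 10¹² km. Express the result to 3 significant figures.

θ = 0.06674″ = 0.06674/206265 = 3.2356 × 10^-7 rad.
d = B/θ = (7.241 × 10^8) / (3.2356 × 10^-7) = 2.2379 × 10^15 km = (2.2379 × 10^15) / (9.461 × 10^12) ly = 236.54 ly.

237 ly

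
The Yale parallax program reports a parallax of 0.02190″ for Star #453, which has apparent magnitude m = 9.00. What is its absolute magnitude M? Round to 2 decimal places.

M = 5.70

d = 1/p = 1/0.02190″ = 45.662 pc.
m − M = 5 log₁₀(45.662) − 5 = 8.2978 − 5 = 3.2978.
M = m − (m − M) = 9.00 − 3.2978 = 5.70.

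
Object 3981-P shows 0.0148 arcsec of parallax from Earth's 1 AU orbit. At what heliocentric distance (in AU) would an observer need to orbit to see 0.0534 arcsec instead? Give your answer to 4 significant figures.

Parallax scales linearly with baseline: p ∝ B, so B = p_target / p_Earth × 1 AU.
B = 0.0534 / 0.0148 = 3.6081 AU.

3.608 AU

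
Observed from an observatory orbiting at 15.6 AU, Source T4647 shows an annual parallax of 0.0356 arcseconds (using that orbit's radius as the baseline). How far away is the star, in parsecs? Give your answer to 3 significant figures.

With baseline B (in AU) and parallax p (in arcsec), d = B/p parsecs.
d = 15.6 / 0.0356 = 438.2 pc.

438 pc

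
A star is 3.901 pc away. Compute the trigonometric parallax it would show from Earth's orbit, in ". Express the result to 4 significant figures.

p = 1/d = 1/3.901 = 0.25634 arcsec.

0.2563 "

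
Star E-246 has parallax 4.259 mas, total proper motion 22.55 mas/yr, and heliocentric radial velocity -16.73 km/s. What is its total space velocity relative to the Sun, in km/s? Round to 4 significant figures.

d = 1/p = 1/0.004259″ = 234.8 pc.
μ = 22.55 mas/yr = 0.02255 ″/yr.
v_t = 4.740 μ d = 4.740 × 0.02255 × 234.8 = 25.097 km/s.
v = √(v_r² + v_t²) = √((-16.73)² + 25.097²) = √909.752 = 30.162 km/s.

30.16 km/s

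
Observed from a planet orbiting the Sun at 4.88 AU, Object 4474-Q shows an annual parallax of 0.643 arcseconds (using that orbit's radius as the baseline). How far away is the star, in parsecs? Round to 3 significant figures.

7.59 pc

With baseline B (in AU) and parallax p (in arcsec), d = B/p parsecs.
d = 4.88 / 0.643 = 7.5894 pc.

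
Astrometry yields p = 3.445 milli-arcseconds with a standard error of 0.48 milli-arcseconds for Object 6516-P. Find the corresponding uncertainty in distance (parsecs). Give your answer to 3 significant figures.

40.4 pc

d = 1/p, so σ_d = σ_p / p².
σ_d = 0.000480 / (0.003445)² = 0.000480 / 0.000011868 = 40.445 pc.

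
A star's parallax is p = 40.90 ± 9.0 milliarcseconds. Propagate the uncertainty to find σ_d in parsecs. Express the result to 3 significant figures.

5.38 pc

d = 1/p, so σ_d = σ_p / p².
σ_d = 0.00900 / (0.04090)² = 0.00900 / 0.0016728 = 5.3802 pc.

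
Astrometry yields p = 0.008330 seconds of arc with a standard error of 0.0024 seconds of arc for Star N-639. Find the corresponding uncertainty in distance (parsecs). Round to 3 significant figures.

d = 1/p, so σ_d = σ_p / p².
σ_d = 0.00240 / (0.008330)² = 0.00240 / 0.000069389 = 34.588 pc.

34.6 pc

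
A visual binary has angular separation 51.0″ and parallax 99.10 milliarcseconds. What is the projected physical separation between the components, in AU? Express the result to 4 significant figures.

514.6 AU

d = 1/p = 1/0.09910″ = 10.091 pc.
At distance d (pc), an angle of θ arcsec spans θ·d AU: s = 51.0 × 10.091 = 514.64 AU.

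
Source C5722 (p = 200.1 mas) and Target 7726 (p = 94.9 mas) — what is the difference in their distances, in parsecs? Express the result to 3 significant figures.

5.54 pc

d_A = 1/0.2001″ = 4.9975 pc; d_B = 1/0.09490″ = 10.537 pc.
|d_B − d_A| = |10.537 − 4.9975| = 5.5395 pc.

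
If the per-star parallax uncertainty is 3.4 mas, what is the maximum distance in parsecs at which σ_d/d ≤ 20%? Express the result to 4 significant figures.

58.82 pc

σ_d/d = σ_p/p, so the condition is σ_p/p ≤ 0.20, i.e. p ≥ σ_p/0.20.
p_min = 3.4/0.20 = 17 mas = 0.017 arcsec.
d_max = 1/p_min = 1/0.017 = 58.824 pc.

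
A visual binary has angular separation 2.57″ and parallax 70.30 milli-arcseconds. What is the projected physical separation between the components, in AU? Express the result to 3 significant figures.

36.6 AU

d = 1/p = 1/0.07030″ = 14.225 pc.
At distance d (pc), an angle of θ arcsec spans θ·d AU: s = 2.57 × 14.225 = 36.558 AU.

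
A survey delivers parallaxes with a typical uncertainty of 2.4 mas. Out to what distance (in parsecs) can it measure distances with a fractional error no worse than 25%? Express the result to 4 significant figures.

σ_d/d = σ_p/p, so the condition is σ_p/p ≤ 0.25, i.e. p ≥ σ_p/0.25.
p_min = 2.4/0.25 = 9.6 mas = 0.0096 arcsec.
d_max = 1/p_min = 1/0.0096 = 104.17 pc.

104.2 pc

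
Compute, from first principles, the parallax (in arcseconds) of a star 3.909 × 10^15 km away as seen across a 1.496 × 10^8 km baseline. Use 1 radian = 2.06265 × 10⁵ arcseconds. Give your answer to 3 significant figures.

0.00789 arcsec

θ ≈ B/d = (1.496 × 10^8) / (3.909 × 10^15) = 3.8271 × 10^-8 rad.
In arcseconds: 3.8271 × 10^-8 × 206265 = 0.007894″.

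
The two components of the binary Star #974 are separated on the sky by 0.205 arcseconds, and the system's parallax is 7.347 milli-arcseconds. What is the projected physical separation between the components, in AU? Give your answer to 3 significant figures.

d = 1/p = 1/0.007347″ = 136.11 pc.
At distance d (pc), an angle of θ arcsec spans θ·d AU: s = 0.205 × 136.11 = 27.903 AU.

27.9 AU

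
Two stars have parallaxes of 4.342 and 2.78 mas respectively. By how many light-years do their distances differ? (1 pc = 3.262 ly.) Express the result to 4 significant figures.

422.1 ly

d_A = 1/0.004342″ = 230.31 pc; d_B = 1/0.002780″ = 359.71 pc.
|d_B − d_A| = |359.71 − 230.31| = 129.4 pc = 129.4 × 3.262 ly = 422.1 ly.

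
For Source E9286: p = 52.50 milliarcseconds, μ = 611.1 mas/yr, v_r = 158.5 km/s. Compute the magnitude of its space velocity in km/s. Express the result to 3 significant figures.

d = 1/p = 1/0.05250″ = 19.048 pc.
μ = 611.1 mas/yr = 0.6111 ″/yr.
v_t = 4.740 μ d = 4.740 × 0.6111 × 19.048 = 55.175 km/s.
v = √(v_r² + v_t²) = √(158.5² + 55.175²) = √28166.5 = 167.83 km/s.

168 km/s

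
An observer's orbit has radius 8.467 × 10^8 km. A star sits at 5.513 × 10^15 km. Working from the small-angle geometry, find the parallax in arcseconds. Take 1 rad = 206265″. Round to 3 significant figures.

0.0317 arcsec

θ ≈ B/d = (8.467 × 10^8) / (5.513 × 10^15) = 1.5358 × 10^-7 rad.
In arcseconds: 1.5358 × 10^-7 × 206265 = 0.031678″.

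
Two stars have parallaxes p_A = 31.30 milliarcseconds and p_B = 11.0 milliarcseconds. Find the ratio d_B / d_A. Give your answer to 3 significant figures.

2.85

Since d = 1/p, d_B/d_A = p_A/p_B.
= 31.30 / 11.0 = 2.8455.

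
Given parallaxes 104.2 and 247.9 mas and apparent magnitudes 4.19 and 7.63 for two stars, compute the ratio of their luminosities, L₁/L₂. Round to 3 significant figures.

d₁ = 1/p₁ = 1/0.1042″ = 9.5969 pc; d₂ = 1/p₂ = 1/0.2479″ = 4.0339 pc.
M₁ = m₁ − 5 log₁₀ d₁ + 5 = 4.19 − 4.9107 + 5 = 4.2793.
M₂ = 7.63 − 3.0286 + 5 = 9.6014.
L₁/L₂ = 10^(0.4(M₂ − M₁)) = 10^(0.4 × 5.3221) = 10^2.12884 = 134.54.

L₁/L₂ = 135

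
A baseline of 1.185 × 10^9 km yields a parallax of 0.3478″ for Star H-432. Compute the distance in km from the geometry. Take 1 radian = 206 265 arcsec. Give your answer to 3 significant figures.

θ = 0.3478″ = 0.3478/206265 = 1.6862 × 10^-6 rad.
d = B/θ = (1.185 × 10^9) / (1.6862 × 10^-6) = 7.0276 × 10^14 km.

7.03 × 10^14 km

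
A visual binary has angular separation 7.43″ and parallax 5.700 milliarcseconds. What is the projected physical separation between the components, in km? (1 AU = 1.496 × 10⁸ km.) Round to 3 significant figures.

1.95 × 10^11 km

d = 1/p = 1/0.005700″ = 175.44 pc.
At distance d (pc), an angle of θ arcsec spans θ·d AU: s = 7.43 × 175.44 = 1303.5 AU.
= 1303.5 × 1.496 × 10⁸ km = 1.9500 × 10^11 km.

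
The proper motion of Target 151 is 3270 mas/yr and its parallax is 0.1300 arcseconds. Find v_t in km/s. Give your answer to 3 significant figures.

d = 1/p = 1/0.1300″ = 7.6923 pc.
μ = 3270 mas/yr = 3.27 ″/yr.
v_t = 4.74 × μ × d = 4.74 × 3.27 × 7.6923 = 119.23 km/s.

119 km/s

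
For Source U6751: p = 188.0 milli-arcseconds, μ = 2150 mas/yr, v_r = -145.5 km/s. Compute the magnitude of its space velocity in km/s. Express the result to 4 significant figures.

155.3 km/s

d = 1/p = 1/0.1880″ = 5.3191 pc.
μ = 2150 mas/yr = 2.150 ″/yr.
v_t = 4.740 μ d = 4.740 × 2.150 × 5.3191 = 54.207 km/s.
v = √(v_r² + v_t²) = √((-145.5)² + 54.207²) = √24108.6 = 155.27 km/s.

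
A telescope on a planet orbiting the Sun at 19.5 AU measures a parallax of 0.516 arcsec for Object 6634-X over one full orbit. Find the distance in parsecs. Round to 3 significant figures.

With baseline B (in AU) and parallax p (in arcsec), d = B/p parsecs.
d = 19.5 / 0.516 = 37.791 pc.

37.8 pc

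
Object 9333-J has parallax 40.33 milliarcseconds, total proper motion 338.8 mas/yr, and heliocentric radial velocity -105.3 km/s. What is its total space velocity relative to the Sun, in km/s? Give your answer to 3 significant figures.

113 km/s

d = 1/p = 1/0.04033″ = 24.795 pc.
μ = 338.8 mas/yr = 0.3388 ″/yr.
v_t = 4.740 μ d = 4.740 × 0.3388 × 24.795 = 39.819 km/s.
v = √(v_r² + v_t²) = √((-105.3)² + 39.819²) = √12673.6 = 112.58 km/s.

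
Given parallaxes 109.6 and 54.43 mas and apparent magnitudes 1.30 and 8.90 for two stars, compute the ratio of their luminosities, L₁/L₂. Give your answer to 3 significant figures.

d₁ = 1/p₁ = 1/0.1096″ = 9.1241 pc; d₂ = 1/p₂ = 1/0.05443″ = 18.372 pc.
M₁ = m₁ − 5 log₁₀ d₁ + 5 = 1.30 − 4.8010 + 5 = 1.4990.
M₂ = 8.90 − 6.3208 + 5 = 7.5792.
L₁/L₂ = 10^(0.4(M₂ − M₁)) = 10^(0.4 × 6.0802) = 10^2.43208 = 270.45.

L₁/L₂ = 270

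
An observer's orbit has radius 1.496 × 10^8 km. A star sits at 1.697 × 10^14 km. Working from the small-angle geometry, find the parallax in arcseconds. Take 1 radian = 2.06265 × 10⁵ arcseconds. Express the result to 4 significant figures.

0.1818 arcsec

θ ≈ B/d = (1.496 × 10^8) / (1.697 × 10^14) = 8.8156 × 10^-7 rad.
In arcseconds: 8.8156 × 10^-7 × 206265 = 0.18183″.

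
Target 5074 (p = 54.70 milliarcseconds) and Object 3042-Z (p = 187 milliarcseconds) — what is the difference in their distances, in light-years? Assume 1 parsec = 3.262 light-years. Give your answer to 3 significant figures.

d_A = 1/0.05470″ = 18.282 pc; d_B = 1/0.1870″ = 5.3476 pc.
|d_B − d_A| = |5.3476 − 18.282| = 12.934 pc = 12.934 × 3.262 ly = 42.191 ly.

42.2 ly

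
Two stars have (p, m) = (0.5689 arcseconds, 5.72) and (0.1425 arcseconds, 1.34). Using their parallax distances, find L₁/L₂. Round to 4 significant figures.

L₁/L₂ = 0.001111

d₁ = 1/p₁ = 1/0.5689″ = 1.7578 pc; d₂ = 1/p₂ = 1/0.1425″ = 7.0175 pc.
M₁ = m₁ − 5 log₁₀ d₁ + 5 = 5.72 − 1.2248 + 5 = 9.4952.
M₂ = 1.34 − 4.2309 + 5 = 2.1091.
L₁/L₂ = 10^(0.4(M₂ − M₁)) = 10^(0.4 × (-7.3861)) = 10^(-2.95444) = 0.0011106.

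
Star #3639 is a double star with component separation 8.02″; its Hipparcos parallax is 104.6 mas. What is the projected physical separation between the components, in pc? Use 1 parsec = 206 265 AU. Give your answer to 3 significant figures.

0.000372 pc

d = 1/p = 1/0.1046″ = 9.5602 pc.
At distance d (pc), an angle of θ arcsec spans θ·d AU: s = 8.02 × 9.5602 = 76.673 AU.
= 76.673 / 206265 = 0.00037172 pc.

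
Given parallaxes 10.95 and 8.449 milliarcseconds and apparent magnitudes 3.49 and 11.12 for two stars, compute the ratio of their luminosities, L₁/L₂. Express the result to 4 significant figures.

d₁ = 1/p₁ = 1/0.01095″ = 91.324 pc; d₂ = 1/p₂ = 1/0.008449″ = 118.36 pc.
M₁ = m₁ − 5 log₁₀ d₁ + 5 = 3.49 − 9.8029 + 5 = -1.3129.
M₂ = 11.12 − 10.3660 + 5 = 5.7540.
L₁/L₂ = 10^(0.4(M₂ − M₁)) = 10^(0.4 × 7.0669) = 10^2.82676 = 671.06.

L₁/L₂ = 671.1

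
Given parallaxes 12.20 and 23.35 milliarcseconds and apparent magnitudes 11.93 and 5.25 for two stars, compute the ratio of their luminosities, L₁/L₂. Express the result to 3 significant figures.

d₁ = 1/p₁ = 1/0.01220″ = 81.967 pc; d₂ = 1/p₂ = 1/0.02335″ = 42.827 pc.
M₁ = m₁ − 5 log₁₀ d₁ + 5 = 11.93 − 9.5682 + 5 = 7.3618.
M₂ = 5.25 − 8.1586 + 5 = 2.0914.
L₁/L₂ = 10^(0.4(M₂ − M₁)) = 10^(0.4 × (-5.2704)) = 10^(-2.10816) = 0.0077954.

L₁/L₂ = 0.00780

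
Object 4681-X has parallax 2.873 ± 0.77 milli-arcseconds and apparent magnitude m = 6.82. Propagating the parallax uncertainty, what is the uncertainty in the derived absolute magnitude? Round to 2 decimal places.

σ_M = 0.58 mag

M = m − 5 log₁₀ d + 5 = m + 5 log₁₀ p + 5, so ∂M/∂p = 5/(p ln 10).
σ_M = (5/ln 10) · (σ_p/p) = 2.1715 × 0.77/2.873 = 2.1715 × 0.26801 = 0.58198.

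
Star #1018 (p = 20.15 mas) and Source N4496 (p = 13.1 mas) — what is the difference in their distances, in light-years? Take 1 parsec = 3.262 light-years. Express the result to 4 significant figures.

87.12 ly

d_A = 1/0.02015″ = 49.628 pc; d_B = 1/0.01310″ = 76.336 pc.
|d_B − d_A| = |76.336 − 49.628| = 26.708 pc = 26.708 × 3.262 ly = 87.121 ly.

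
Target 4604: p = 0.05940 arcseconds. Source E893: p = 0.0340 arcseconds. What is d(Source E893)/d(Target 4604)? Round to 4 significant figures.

Since d = 1/p, d_B/d_A = p_A/p_B.
= 0.05940 / 0.0340 = 1.7471.

1.747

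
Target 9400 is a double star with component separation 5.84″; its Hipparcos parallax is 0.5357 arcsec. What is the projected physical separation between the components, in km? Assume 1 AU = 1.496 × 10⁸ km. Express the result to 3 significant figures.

1.63 × 10^9 km

d = 1/p = 1/0.5357″ = 1.8667 pc.
At distance d (pc), an angle of θ arcsec spans θ·d AU: s = 5.84 × 1.8667 = 10.902 AU.
= 10.902 × 1.496 × 10⁸ km = 1.6309 × 10^9 km.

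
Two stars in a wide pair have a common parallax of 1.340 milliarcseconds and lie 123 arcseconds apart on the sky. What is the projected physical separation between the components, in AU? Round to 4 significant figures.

d = 1/p = 1/0.001340″ = 746.27 pc.
At distance d (pc), an angle of θ arcsec spans θ·d AU: s = 123 × 746.27 = 91791 AU.

91790 AU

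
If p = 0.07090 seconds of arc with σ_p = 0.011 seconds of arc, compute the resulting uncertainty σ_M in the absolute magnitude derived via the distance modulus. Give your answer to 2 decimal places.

M = m − 5 log₁₀ d + 5 = m + 5 log₁₀ p + 5, so ∂M/∂p = 5/(p ln 10).
σ_M = (5/ln 10) · (σ_p/p) = 2.1715 × 0.011/0.07090 = 2.1715 × 0.15515 = 0.33691.

σ_M = 0.34 mag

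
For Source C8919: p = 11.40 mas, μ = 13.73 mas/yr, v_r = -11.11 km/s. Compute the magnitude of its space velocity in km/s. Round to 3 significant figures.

12.5 km/s

d = 1/p = 1/0.01140″ = 87.719 pc.
μ = 13.73 mas/yr = 0.01373 ″/yr.
v_t = 4.740 μ d = 4.740 × 0.01373 × 87.719 = 5.7088 km/s.
v = √(v_r² + v_t²) = √((-11.11)² + 5.7088²) = √156.022 = 12.491 km/s.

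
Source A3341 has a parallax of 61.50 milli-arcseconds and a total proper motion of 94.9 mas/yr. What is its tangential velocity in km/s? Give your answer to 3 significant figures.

7.31 km/s

d = 1/p = 1/0.06150″ = 16.26 pc.
μ = 94.9 mas/yr = 0.0949 ″/yr.
v_t = 4.74 × μ × d = 4.74 × 0.0949 × 16.26 = 7.3142 km/s.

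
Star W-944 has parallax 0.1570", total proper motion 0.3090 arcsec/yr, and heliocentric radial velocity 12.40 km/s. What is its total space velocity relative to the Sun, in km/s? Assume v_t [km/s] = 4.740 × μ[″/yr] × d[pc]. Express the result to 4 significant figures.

15.52 km/s

d = 1/p = 1/0.1570″ = 6.3694 pc.
v_t = 4.740 μ d = 4.740 × 0.3090 × 6.3694 = 9.329 km/s.
v = √(v_r² + v_t²) = √(12.40² + 9.329²) = √240.79 = 15.517 km/s.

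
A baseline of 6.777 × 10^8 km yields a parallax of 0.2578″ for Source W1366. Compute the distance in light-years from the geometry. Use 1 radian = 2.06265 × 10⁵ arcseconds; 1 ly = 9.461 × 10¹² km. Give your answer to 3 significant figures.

θ = 0.2578″ = 0.2578/206265 = 1.2498 × 10^-6 rad.
d = B/θ = (6.777 × 10^8) / (1.2498 × 10^-6) = 5.4225 × 10^14 km = (5.4225 × 10^14) / (9.461 × 10^12) ly = 57.314 ly.

57.3 ly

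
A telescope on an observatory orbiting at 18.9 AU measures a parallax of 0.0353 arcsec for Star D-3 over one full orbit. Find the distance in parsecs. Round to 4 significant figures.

With baseline B (in AU) and parallax p (in arcsec), d = B/p parsecs.
d = 18.9 / 0.0353 = 535.41 pc.

535.4 pc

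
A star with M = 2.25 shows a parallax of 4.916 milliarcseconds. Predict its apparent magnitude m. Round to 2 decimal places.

m = 8.79

d = 1/p = 1/0.004916″ = 203.42 pc.
m − M = 5 log₁₀ d − 5 = 5 log₁₀(203.42) − 5 = 11.5420 − 5 = 6.5420.
m = M + (m − M) = 2.25 + 6.5420 = 8.79.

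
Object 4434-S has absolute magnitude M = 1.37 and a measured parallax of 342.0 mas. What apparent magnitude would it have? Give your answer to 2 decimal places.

d = 1/p = 1/0.3420″ = 2.924 pc.
m − M = 5 log₁₀ d − 5 = 5 log₁₀(2.924) − 5 = 2.3299 − 5 = -2.6701.
m = M + (m − M) = 1.37 + (-2.6701) = -1.30.

m = -1.30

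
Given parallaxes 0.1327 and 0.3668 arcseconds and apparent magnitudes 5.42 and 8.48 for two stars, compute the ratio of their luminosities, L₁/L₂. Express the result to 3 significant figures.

d₁ = 1/p₁ = 1/0.1327″ = 7.5358 pc; d₂ = 1/p₂ = 1/0.3668″ = 2.7263 pc.
M₁ = m₁ − 5 log₁₀ d₁ + 5 = 5.42 − 4.3856 + 5 = 6.0344.
M₂ = 8.48 − 2.1779 + 5 = 11.3021.
L₁/L₂ = 10^(0.4(M₂ − M₁)) = 10^(0.4 × 5.2677) = 10^2.10708 = 127.96.

L₁/L₂ = 128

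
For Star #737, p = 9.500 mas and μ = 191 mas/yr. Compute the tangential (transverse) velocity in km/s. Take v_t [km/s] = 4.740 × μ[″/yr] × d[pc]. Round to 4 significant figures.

d = 1/p = 1/0.009500″ = 105.26 pc.
μ = 191 mas/yr = 0.191 ″/yr.
v_t = 4.74 × μ × d = 4.74 × 0.191 × 105.26 = 95.296 km/s.

95.30 km/s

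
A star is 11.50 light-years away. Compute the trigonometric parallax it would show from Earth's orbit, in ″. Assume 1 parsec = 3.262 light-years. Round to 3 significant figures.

d = 11.50 ly ÷ 3.262 = 3.5254 pc.
p = 1/d = 1/3.5254 = 0.28366 arcsec.

0.284 ″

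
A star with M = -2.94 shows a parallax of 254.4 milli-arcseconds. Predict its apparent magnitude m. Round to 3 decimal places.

m = -4.968

d = 1/p = 1/0.2544″ = 3.9308 pc.
m − M = 5 log₁₀ d − 5 = 5 log₁₀(3.9308) − 5 = 2.9724 − 5 = -2.0276.
m = M + (m − M) = -2.94 + (-2.0276) = -4.968.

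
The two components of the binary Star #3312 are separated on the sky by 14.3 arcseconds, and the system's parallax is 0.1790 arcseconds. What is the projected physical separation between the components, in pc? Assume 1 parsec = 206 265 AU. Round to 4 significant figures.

d = 1/p = 1/0.1790″ = 5.5866 pc.
At distance d (pc), an angle of θ arcsec spans θ·d AU: s = 14.3 × 5.5866 = 79.888 AU.
= 79.888 / 206265 = 0.00038731 pc.

0.0003873 pc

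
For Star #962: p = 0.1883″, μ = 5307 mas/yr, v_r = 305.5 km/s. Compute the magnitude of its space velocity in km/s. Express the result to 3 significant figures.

d = 1/p = 1/0.1883″ = 5.3107 pc.
μ = 5307 mas/yr = 5.307 ″/yr.
v_t = 4.740 μ d = 4.740 × 5.307 × 5.3107 = 133.59 km/s.
v = √(v_r² + v_t²) = √(305.5² + 133.59²) = √111177 = 333.43 km/s.

333 km/s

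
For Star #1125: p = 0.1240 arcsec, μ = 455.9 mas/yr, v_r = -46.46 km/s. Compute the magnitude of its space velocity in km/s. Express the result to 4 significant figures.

49.62 km/s

d = 1/p = 1/0.1240″ = 8.0645 pc.
μ = 455.9 mas/yr = 0.4559 ″/yr.
v_t = 4.740 μ d = 4.740 × 0.4559 × 8.0645 = 17.427 km/s.
v = √(v_r² + v_t²) = √((-46.46)² + 17.427²) = √2462.23 = 49.621 km/s.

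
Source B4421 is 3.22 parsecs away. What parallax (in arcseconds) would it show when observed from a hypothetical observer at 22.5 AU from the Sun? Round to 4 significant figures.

6.988 arcsec

p (arcsec) = B (AU) / d (pc).
p = 22.5 / 3.22 = 6.9876 arcsec.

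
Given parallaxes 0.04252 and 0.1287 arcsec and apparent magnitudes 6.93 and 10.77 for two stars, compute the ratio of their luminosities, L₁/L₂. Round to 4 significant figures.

L₁/L₂ = 314.8

d₁ = 1/p₁ = 1/0.04252″ = 23.518 pc; d₂ = 1/p₂ = 1/0.1287″ = 7.77 pc.
M₁ = m₁ − 5 log₁₀ d₁ + 5 = 6.93 − 6.8570 + 5 = 5.0730.
M₂ = 10.77 − 4.4521 + 5 = 11.3179.
L₁/L₂ = 10^(0.4(M₂ − M₁)) = 10^(0.4 × 6.2449) = 10^2.49796 = 314.75.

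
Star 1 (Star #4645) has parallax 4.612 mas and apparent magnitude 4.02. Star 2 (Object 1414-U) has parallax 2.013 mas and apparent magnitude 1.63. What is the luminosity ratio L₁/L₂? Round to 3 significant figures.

L₁/L₂ = 0.0211

d₁ = 1/p₁ = 1/0.004612″ = 216.83 pc; d₂ = 1/p₂ = 1/0.002013″ = 496.77 pc.
M₁ = m₁ − 5 log₁₀ d₁ + 5 = 4.02 − 11.6806 + 5 = -2.6606.
M₂ = 1.63 − 13.4808 + 5 = -6.8508.
L₁/L₂ = 10^(0.4(M₂ − M₁)) = 10^(0.4 × (-4.1902)) = 10^(-1.67608) = 0.021082.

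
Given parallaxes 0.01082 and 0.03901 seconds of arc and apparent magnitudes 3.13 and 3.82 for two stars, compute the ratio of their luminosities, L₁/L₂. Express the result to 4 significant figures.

L₁/L₂ = 24.54

d₁ = 1/p₁ = 1/0.01082″ = 92.421 pc; d₂ = 1/p₂ = 1/0.03901″ = 25.634 pc.
M₁ = m₁ − 5 log₁₀ d₁ + 5 = 3.13 − 9.8289 + 5 = -1.6989.
M₂ = 3.82 − 7.0441 + 5 = 1.7759.
L₁/L₂ = 10^(0.4(M₂ − M₁)) = 10^(0.4 × 3.4748) = 10^1.38992 = 24.543.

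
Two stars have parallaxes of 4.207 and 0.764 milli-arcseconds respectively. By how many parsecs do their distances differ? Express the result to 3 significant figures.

1070 pc

d_A = 1/0.004207″ = 237.7 pc; d_B = 1/0.0007640″ = 1308.9 pc.
|d_B − d_A| = |1308.9 − 237.7| = 1071.2 pc.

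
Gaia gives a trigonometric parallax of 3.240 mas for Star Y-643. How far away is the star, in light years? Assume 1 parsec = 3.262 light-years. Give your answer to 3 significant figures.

1010 light years

p = 3.240 mas = 0.003240 arcsec.
d = 1/p = 1/0.003240 = 308.64 pc.
In light-years: 308.64 × 3.262 = 1006.8 ly.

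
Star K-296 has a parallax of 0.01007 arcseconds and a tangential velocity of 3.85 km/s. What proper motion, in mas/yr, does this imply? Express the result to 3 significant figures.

d = 1/p = 1/0.01007″ = 99.305 pc.
μ = v_t / (4.74 d) = 3.85 / (4.74 × 99.305) = 3.85 / 470.71 = 0.0081791 ″/yr = 8.1791 mas/yr.

8.18 mas/yr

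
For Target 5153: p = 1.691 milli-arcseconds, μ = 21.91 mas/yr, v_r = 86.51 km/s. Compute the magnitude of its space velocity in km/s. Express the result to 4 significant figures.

d = 1/p = 1/0.001691″ = 591.37 pc.
μ = 21.91 mas/yr = 0.02191 ″/yr.
v_t = 4.740 μ d = 4.740 × 0.02191 × 591.37 = 61.416 km/s.
v = √(v_r² + v_t²) = √(86.51² + 61.416²) = √11255.9 = 106.09 km/s.

106.1 km/s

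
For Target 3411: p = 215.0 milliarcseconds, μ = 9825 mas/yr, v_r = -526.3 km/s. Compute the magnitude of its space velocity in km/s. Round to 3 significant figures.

569 km/s

d = 1/p = 1/0.2150″ = 4.6512 pc.
μ = 9825 mas/yr = 9.825 ″/yr.
v_t = 4.740 μ d = 4.740 × 9.825 × 4.6512 = 216.61 km/s.
v = √(v_r² + v_t²) = √((-526.3)² + 216.61²) = √323912 = 569.13 km/s.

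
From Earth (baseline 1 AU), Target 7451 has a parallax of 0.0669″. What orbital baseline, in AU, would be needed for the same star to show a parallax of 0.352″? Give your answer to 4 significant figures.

5.262 AU

Parallax scales linearly with baseline: p ∝ B, so B = p_target / p_Earth × 1 AU.
B = 0.352 / 0.0669 = 5.2616 AU.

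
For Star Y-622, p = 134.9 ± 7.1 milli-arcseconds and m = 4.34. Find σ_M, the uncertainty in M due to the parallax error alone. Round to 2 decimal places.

M = m − 5 log₁₀ d + 5 = m + 5 log₁₀ p + 5, so ∂M/∂p = 5/(p ln 10).
σ_M = (5/ln 10) · (σ_p/p) = 2.1715 × 7.1/134.9 = 2.1715 × 0.052632 = 0.11429.

σ_M = 0.11 mag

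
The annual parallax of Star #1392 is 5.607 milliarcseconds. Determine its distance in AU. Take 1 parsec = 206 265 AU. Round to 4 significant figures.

3.679 × 10^7 AU

p = 5.607 milliarcseconds = 0.005607 arcsec.
d = 1/p = 1/0.005607 = 178.35 pc.
In AU: 178.35 × 206265 = 3.6787 × 10^7 AU.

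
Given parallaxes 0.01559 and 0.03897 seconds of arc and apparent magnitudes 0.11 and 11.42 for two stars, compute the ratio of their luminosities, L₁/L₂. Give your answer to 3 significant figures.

L₁/L₂ = 209000

d₁ = 1/p₁ = 1/0.01559″ = 64.144 pc; d₂ = 1/p₂ = 1/0.03897″ = 25.661 pc.
M₁ = m₁ − 5 log₁₀ d₁ + 5 = 0.11 − 9.0358 + 5 = -3.9258.
M₂ = 11.42 − 7.0464 + 5 = 9.3736.
L₁/L₂ = 10^(0.4(M₂ − M₁)) = 10^(0.4 × 13.2994) = 10^5.31976 = 2.0881 × 10^5.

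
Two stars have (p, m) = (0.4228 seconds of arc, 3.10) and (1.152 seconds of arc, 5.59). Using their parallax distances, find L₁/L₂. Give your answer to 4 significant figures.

L₁/L₂ = 73.56

d₁ = 1/p₁ = 1/0.4228″ = 2.3652 pc; d₂ = 1/p₂ = 1/1.152″ = 0.86806 pc.
M₁ = m₁ − 5 log₁₀ d₁ + 5 = 3.10 − 1.8693 + 5 = 6.2307.
M₂ = 5.59 − (-0.3073) + 5 = 10.8973.
L₁/L₂ = 10^(0.4(M₂ − M₁)) = 10^(0.4 × 4.6666) = 10^1.86664 = 73.56.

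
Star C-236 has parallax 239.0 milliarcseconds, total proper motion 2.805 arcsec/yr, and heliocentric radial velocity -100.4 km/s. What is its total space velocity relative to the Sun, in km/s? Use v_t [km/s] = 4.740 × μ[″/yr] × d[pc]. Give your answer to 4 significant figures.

d = 1/p = 1/0.2390″ = 4.1841 pc.
v_t = 4.740 μ d = 4.740 × 2.805 × 4.1841 = 55.631 km/s.
v = √(v_r² + v_t²) = √((-100.4)² + 55.631²) = √13175 = 114.78 km/s.

114.8 km/s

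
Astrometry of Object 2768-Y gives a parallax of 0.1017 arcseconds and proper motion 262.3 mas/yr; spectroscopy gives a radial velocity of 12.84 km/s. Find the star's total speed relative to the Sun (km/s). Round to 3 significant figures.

d = 1/p = 1/0.1017″ = 9.8328 pc.
μ = 262.3 mas/yr = 0.2623 ″/yr.
v_t = 4.740 μ d = 4.740 × 0.2623 × 9.8328 = 12.225 km/s.
v = √(v_r² + v_t²) = √(12.84² + 12.225²) = √314.316 = 17.729 km/s.

17.7 km/s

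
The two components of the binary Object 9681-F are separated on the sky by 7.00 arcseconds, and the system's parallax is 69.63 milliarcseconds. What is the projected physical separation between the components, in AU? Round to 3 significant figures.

d = 1/p = 1/0.06963″ = 14.362 pc.
At distance d (pc), an angle of θ arcsec spans θ·d AU: s = 7.00 × 14.362 = 100.53 AU.

101 AU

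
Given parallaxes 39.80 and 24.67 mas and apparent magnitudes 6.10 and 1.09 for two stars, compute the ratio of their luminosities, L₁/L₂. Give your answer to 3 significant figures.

L₁/L₂ = 0.00381

d₁ = 1/p₁ = 1/0.03980″ = 25.126 pc; d₂ = 1/p₂ = 1/0.02467″ = 40.535 pc.
M₁ = m₁ − 5 log₁₀ d₁ + 5 = 6.10 − 7.0006 + 5 = 4.0994.
M₂ = 1.09 − 8.0392 + 5 = -1.9492.
L₁/L₂ = 10^(0.4(M₂ − M₁)) = 10^(0.4 × (-6.0486)) = 10^(-2.41944) = 0.0038068.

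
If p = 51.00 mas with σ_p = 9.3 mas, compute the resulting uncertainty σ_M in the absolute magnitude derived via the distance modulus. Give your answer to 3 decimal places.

σ_M = 0.396 mag

M = m − 5 log₁₀ d + 5 = m + 5 log₁₀ p + 5, so ∂M/∂p = 5/(p ln 10).
σ_M = (5/ln 10) · (σ_p/p) = 2.1715 × 9.3/51.00 = 2.1715 × 0.18235 = 0.39597.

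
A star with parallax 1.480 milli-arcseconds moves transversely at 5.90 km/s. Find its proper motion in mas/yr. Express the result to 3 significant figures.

d = 1/p = 1/0.001480″ = 675.68 pc.
μ = v_t / (4.74 d) = 5.90 / (4.74 × 675.68) = 5.90 / 3202.7 = 0.0018422 ″/yr = 1.8422 mas/yr.

1.84 mas/yr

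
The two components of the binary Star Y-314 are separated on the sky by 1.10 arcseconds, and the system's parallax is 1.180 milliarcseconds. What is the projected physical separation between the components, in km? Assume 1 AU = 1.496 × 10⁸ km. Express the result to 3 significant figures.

1.39 × 10^11 km

d = 1/p = 1/0.001180″ = 847.46 pc.
At distance d (pc), an angle of θ arcsec spans θ·d AU: s = 1.10 × 847.46 = 932.21 AU.
= 932.21 × 1.496 × 10⁸ km = 1.3946 × 10^11 km.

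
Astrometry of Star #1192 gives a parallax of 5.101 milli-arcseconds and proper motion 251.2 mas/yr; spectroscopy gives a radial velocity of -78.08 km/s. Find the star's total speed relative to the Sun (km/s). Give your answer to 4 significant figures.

d = 1/p = 1/0.005101″ = 196.04 pc.
μ = 251.2 mas/yr = 0.2512 ″/yr.
v_t = 4.740 μ d = 4.740 × 0.2512 × 196.04 = 233.42 km/s.
v = √(v_r² + v_t²) = √((-78.08)² + 233.42²) = √60581.4 = 246.13 km/s.

246.1 km/s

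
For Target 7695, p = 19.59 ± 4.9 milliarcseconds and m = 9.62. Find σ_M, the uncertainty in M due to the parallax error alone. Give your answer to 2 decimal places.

M = m − 5 log₁₀ d + 5 = m + 5 log₁₀ p + 5, so ∂M/∂p = 5/(p ln 10).
σ_M = (5/ln 10) · (σ_p/p) = 2.1715 × 4.9/19.59 = 2.1715 × 0.25013 = 0.54316.

σ_M = 0.54 mag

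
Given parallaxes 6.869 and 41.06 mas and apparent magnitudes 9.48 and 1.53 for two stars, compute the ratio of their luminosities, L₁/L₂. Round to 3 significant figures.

L₁/L₂ = 0.0236

d₁ = 1/p₁ = 1/0.006869″ = 145.58 pc; d₂ = 1/p₂ = 1/0.04106″ = 24.355 pc.
M₁ = m₁ − 5 log₁₀ d₁ + 5 = 9.48 − 10.8155 + 5 = 3.6645.
M₂ = 1.53 − 6.9329 + 5 = -0.4029.
L₁/L₂ = 10^(0.4(M₂ − M₁)) = 10^(0.4 × (-4.0674)) = 10^(-1.62696) = 0.023607.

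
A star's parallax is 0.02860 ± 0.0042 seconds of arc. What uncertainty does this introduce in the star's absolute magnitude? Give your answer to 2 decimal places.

σ_M = 0.32 mag

M = m − 5 log₁₀ d + 5 = m + 5 log₁₀ p + 5, so ∂M/∂p = 5/(p ln 10).
σ_M = (5/ln 10) · (σ_p/p) = 2.1715 × 0.0042/0.02860 = 2.1715 × 0.14685 = 0.31888.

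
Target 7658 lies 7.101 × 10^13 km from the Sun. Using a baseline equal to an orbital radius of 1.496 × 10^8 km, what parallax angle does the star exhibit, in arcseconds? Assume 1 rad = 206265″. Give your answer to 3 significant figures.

θ ≈ B/d = (1.496 × 10^8) / (7.101 × 10^13) = 2.1067 × 10^-6 rad.
In arcseconds: 2.1067 × 10^-6 × 206265 = 0.43454″.

0.435 arcsec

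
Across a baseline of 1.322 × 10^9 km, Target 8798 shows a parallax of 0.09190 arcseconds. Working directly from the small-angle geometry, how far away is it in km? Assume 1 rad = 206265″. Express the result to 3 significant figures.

2.97 × 10^15 km

θ = 0.09190″ = 0.09190/206265 = 4.4554 × 10^-7 rad.
d = B/θ = (1.322 × 10^9) / (4.4554 × 10^-7) = 2.9672 × 10^15 km.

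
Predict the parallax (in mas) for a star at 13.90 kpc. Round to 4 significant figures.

d = 13.90 kpc = 13900 pc.
p = 1/d = 1/13900 = 0.000071942 arcsec.
= 0.000071942 × 1000 = 0.071942 mas.

0.07194 mas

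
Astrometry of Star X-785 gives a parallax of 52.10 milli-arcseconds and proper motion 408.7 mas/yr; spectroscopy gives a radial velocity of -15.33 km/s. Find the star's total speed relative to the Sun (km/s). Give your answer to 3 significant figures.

40.2 km/s

d = 1/p = 1/0.05210″ = 19.194 pc.
μ = 408.7 mas/yr = 0.4087 ″/yr.
v_t = 4.740 μ d = 4.740 × 0.4087 × 19.194 = 37.183 km/s.
v = √(v_r² + v_t²) = √((-15.33)² + 37.183²) = √1617.58 = 40.219 km/s.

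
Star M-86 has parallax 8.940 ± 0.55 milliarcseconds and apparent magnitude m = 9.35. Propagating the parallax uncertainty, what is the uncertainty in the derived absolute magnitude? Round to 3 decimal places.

σ_M = 0.134 mag

M = m − 5 log₁₀ d + 5 = m + 5 log₁₀ p + 5, so ∂M/∂p = 5/(p ln 10).
σ_M = (5/ln 10) · (σ_p/p) = 2.1715 × 0.55/8.940 = 2.1715 × 0.061521 = 0.13359.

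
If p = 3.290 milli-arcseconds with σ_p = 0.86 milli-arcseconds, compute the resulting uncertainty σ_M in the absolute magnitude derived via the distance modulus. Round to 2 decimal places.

σ_M = 0.57 mag

M = m − 5 log₁₀ d + 5 = m + 5 log₁₀ p + 5, so ∂M/∂p = 5/(p ln 10).
σ_M = (5/ln 10) · (σ_p/p) = 2.1715 × 0.86/3.290 = 2.1715 × 0.2614 = 0.56763.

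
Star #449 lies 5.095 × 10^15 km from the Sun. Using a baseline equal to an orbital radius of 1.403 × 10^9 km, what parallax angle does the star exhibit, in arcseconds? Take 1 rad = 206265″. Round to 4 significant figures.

θ ≈ B/d = (1.403 × 10^9) / (5.095 × 10^15) = 2.7537 × 10^-7 rad.
In arcseconds: 2.7537 × 10^-7 × 206265 = 0.056799″.

0.05680 arcsec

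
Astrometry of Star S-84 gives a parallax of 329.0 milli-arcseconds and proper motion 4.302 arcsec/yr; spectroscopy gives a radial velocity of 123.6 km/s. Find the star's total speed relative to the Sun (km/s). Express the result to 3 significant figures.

d = 1/p = 1/0.3290″ = 3.0395 pc.
v_t = 4.740 μ d = 4.740 × 4.302 × 3.0395 = 61.98 km/s.
v = √(v_r² + v_t²) = √(123.6² + 61.98²) = √19118.5 = 138.27 km/s.

138 km/s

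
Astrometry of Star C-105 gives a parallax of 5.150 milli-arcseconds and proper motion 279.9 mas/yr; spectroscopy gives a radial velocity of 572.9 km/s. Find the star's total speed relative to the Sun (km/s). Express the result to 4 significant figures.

628.2 km/s

d = 1/p = 1/0.005150″ = 194.17 pc.
μ = 279.9 mas/yr = 0.2799 ″/yr.
v_t = 4.740 μ d = 4.740 × 0.2799 × 194.17 = 257.61 km/s.
v = √(v_r² + v_t²) = √(572.9² + 257.61²) = √394577 = 628.15 km/s.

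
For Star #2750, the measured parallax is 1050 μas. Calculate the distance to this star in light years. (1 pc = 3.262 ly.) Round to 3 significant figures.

p = 1050 μas = 0.001050 arcsec.
d = 1/p = 1/0.001050 = 952.38 pc.
In light-years: 952.38 × 3.262 = 3106.7 ly.

3110 light years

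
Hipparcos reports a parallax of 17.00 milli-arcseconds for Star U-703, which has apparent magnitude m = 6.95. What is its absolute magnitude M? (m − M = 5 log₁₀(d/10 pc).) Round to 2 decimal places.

d = 1/p = 1/0.01700″ = 58.824 pc.
m − M = 5 log₁₀(58.824) − 5 = 8.8478 − 5 = 3.8478.
M = m − (m − M) = 6.95 − 3.8478 = 3.10.

M = 3.10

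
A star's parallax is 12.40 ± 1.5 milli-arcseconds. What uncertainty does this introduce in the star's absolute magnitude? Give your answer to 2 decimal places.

M = m − 5 log₁₀ d + 5 = m + 5 log₁₀ p + 5, so ∂M/∂p = 5/(p ln 10).
σ_M = (5/ln 10) · (σ_p/p) = 2.1715 × 1.5/12.40 = 2.1715 × 0.12097 = 0.26269.

σ_M = 0.26 mag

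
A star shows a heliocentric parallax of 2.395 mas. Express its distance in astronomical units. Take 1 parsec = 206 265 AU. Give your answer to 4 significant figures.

p = 2.395 mas = 0.002395 arcsec.
d = 1/p = 1/0.002395 = 417.54 pc.
In AU: 417.54 × 206265 = 8.6124 × 10^7 AU.

8.612 × 10^7 AU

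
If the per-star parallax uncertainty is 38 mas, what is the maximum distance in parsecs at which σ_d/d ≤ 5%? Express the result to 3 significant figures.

σ_d/d = σ_p/p, so the condition is σ_p/p ≤ 0.05, i.e. p ≥ σ_p/0.05.
p_min = 38/0.05 = 760 mas = 0.76 arcsec.
d_max = 1/p_min = 1/0.76 = 1.3158 pc.

1.32 pc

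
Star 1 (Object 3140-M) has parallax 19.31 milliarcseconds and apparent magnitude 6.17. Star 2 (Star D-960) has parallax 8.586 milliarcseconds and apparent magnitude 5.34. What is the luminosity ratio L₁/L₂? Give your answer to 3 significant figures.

L₁/L₂ = 0.0920

d₁ = 1/p₁ = 1/0.01931″ = 51.787 pc; d₂ = 1/p₂ = 1/0.008586″ = 116.47 pc.
M₁ = m₁ − 5 log₁₀ d₁ + 5 = 6.17 − 8.5711 + 5 = 2.5989.
M₂ = 5.34 − 10.3311 + 5 = 0.0089.
L₁/L₂ = 10^(0.4(M₂ − M₁)) = 10^(0.4 × (-2.5900)) = 10^(-1.03600) = 0.092045.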